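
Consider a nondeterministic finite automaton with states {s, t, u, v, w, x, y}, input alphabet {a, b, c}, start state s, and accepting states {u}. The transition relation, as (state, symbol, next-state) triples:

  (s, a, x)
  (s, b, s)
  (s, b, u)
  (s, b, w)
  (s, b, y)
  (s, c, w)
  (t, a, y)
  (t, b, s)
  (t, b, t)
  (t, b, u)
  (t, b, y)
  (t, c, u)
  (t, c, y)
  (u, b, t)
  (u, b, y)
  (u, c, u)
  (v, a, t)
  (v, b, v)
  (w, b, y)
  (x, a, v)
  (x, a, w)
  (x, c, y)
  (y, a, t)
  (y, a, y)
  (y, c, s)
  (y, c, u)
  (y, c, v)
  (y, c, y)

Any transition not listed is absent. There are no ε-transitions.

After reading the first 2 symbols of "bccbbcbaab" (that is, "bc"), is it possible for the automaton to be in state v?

Yes

Start in {s}.
Read 'b': s→{s, u, w, y}; now {s, u, w, y}.
Read 'c': s→{w}, u→{u}, w→∅, y→{s, u, v, y}; now {s, u, v, w, y}.
State v is in {s, u, v, w, y}.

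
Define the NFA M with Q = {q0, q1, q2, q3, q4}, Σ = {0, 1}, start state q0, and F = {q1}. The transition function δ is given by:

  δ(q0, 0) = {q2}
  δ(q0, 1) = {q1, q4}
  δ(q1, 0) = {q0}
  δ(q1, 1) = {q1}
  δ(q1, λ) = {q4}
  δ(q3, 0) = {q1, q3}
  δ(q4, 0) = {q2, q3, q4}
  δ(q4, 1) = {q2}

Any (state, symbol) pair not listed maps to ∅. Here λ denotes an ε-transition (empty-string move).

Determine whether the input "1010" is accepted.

Start in {q0}.
Read '1': {q0} → {q1, q4}.
Read '0': {q1, q4} → {q0, q2, q3, q4}.
Read '1': {q0, q2, q3, q4} → {q1, q2, q4}.
Read '0': {q1, q2, q4} → {q0, q2, q3, q4}.
The final set {q0, q2, q3, q4} contains no accepting state.

No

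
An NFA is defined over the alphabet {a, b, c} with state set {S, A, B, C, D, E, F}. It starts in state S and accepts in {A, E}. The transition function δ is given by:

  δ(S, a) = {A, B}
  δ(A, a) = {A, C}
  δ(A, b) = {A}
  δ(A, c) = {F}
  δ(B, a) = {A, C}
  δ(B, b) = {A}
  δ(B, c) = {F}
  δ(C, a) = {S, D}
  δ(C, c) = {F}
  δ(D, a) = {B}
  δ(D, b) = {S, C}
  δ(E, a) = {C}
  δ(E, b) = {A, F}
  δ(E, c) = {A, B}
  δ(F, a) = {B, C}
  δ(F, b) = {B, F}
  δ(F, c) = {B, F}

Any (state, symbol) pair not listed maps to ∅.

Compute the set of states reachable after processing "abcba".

{A, B, C}

Start in {S}.
Read 'a': S→{A, B}; now {A, B}.
Read 'b': A→{A}, B→{A}; now {A}.
Read 'c': A→{F}; now {F}.
Read 'b': F→{B, F}; now {B, F}.
Read 'a': B→{A, C}, F→{B, C}; now {A, B, C}.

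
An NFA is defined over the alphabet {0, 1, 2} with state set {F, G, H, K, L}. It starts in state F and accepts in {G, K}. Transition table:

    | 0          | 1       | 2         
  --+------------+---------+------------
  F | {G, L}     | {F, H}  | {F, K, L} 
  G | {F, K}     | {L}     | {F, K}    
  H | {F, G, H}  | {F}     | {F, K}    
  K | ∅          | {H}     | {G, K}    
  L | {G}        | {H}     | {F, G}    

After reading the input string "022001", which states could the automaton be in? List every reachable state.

Start in {F}.
Read '0': F→{G, L}; now {G, L}.
Read '2': G→{F, K}, L→{F, G}; now {F, G, K}.
Read '2': F→{F, K, L}, G→{F, K}, K→{G, K}; now {F, G, K, L}.
Read '0': F→{G, L}, G→{F, K}, K→∅, L→{G}; now {F, G, K, L}.
Read '0': F→{G, L}, G→{F, K}, K→∅, L→{G}; now {F, G, K, L}.
Read '1': F→{F, H}, G→{L}, K→{H}, L→{H}; now {F, H, L}.

{F, H, L}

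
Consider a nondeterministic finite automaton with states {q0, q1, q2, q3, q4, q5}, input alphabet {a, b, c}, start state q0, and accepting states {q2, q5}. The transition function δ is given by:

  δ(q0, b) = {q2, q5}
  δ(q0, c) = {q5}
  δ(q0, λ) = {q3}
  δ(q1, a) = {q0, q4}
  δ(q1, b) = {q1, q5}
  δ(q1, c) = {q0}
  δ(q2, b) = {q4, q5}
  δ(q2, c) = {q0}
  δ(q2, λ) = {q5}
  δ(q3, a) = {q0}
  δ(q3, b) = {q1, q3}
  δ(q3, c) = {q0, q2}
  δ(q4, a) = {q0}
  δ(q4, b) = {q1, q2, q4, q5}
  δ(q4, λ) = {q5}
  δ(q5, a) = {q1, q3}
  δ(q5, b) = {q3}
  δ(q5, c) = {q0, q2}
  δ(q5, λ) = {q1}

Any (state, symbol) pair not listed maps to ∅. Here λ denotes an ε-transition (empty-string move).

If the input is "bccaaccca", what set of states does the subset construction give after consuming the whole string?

{q0, q1, q3, q4, q5}

Start: ε-closure({q0}) = {q0, q3}.
Read 'b': q0→{q2, q5}, q3→{q1, q3}; now {q1, q2, q3, q5}.
Read 'c': q1→{q0}, q2→{q0}, q3→{q0, q2}, q5→{q0, q2}; union {q0, q2}; ε-closure = {q0, q1, q2, q3, q5}.
Read 'c': q0→{q5}, q1→{q0}, q2→{q0}, q3→{q0, q2}, q5→{q0, q2}; union {q0, q2, q5}; ε-closure = {q0, q1, q2, q3, q5}.
Read 'a': q0→∅, q1→{q0, q4}, q2→∅, q3→{q0}, q5→{q1, q3}; union {q0, q1, q3, q4}; ε-closure = {q0, q1, q3, q4, q5}.
Read 'a': q0→∅, q1→{q0, q4}, q3→{q0}, q4→{q0}, q5→{q1, q3}; union {q0, q1, q3, q4}; ε-closure = {q0, q1, q3, q4, q5}.
Read 'c': q0→{q5}, q1→{q0}, q3→{q0, q2}, q4→∅, q5→{q0, q2}; union {q0, q2, q5}; ε-closure = {q0, q1, q2, q3, q5}.
Read 'c': q0→{q5}, q1→{q0}, q2→{q0}, q3→{q0, q2}, q5→{q0, q2}; union {q0, q2, q5}; ε-closure = {q0, q1, q2, q3, q5}.
Read 'c': q0→{q5}, q1→{q0}, q2→{q0}, q3→{q0, q2}, q5→{q0, q2}; union {q0, q2, q5}; ε-closure = {q0, q1, q2, q3, q5}.
Read 'a': q0→∅, q1→{q0, q4}, q2→∅, q3→{q0}, q5→{q1, q3}; union {q0, q1, q3, q4}; ε-closure = {q0, q1, q3, q4, q5}.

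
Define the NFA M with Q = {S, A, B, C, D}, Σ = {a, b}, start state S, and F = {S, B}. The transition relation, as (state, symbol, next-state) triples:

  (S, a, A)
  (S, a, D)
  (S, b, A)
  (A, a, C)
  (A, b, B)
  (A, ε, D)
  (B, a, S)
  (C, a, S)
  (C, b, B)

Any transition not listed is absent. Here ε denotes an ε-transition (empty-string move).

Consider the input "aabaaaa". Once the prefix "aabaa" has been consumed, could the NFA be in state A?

Start in {S}.
Read 'a': S→{A, D}; now {A, D}.
Read 'a': A→{C}, D→∅; now {C}.
Read 'b': C→{B}; now {B}.
Read 'a': B→{S}; now {S}.
Read 'a': S→{A, D}; now {A, D}.
State A is in {A, D}.

Yes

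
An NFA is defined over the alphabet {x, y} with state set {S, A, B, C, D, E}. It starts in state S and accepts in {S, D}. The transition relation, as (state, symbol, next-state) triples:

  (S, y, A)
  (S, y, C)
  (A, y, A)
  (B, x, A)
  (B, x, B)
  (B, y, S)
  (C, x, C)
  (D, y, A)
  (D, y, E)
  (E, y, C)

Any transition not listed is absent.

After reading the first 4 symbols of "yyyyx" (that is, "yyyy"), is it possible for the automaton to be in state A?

Start in {S}.
Read 'y': {S} → {A, C}.
Read 'y': {A, C} → {A}.
Read 'y': {A} → {A}.
Read 'y': {A} → {A}.
State A is in {A}.

Yes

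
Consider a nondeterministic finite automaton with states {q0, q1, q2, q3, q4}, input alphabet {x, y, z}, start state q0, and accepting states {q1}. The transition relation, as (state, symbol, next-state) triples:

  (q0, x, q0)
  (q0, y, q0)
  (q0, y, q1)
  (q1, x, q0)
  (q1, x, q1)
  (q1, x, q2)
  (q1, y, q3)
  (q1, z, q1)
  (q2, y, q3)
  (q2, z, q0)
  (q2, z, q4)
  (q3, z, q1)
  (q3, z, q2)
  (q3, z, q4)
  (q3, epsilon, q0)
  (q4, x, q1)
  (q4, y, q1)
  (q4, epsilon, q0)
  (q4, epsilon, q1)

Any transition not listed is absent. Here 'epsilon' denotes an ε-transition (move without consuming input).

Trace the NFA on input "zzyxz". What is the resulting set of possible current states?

∅

Start in {q0}.
Read 'z': {q0} → ∅.
The set is empty and remains empty for the remaining 4 symbols.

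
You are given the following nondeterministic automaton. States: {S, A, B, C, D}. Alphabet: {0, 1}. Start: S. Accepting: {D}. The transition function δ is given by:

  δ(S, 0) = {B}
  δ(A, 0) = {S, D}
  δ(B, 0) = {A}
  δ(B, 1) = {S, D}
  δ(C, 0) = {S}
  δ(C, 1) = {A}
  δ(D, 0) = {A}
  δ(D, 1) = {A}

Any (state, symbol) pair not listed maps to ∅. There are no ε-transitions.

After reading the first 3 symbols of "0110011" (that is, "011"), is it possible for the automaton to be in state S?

Start in {S}.
Read '0': {S} → {B}.
Read '1': {B} → {S, D}.
Read '1': {S, D} → {A}.
State S is not in {A}.

No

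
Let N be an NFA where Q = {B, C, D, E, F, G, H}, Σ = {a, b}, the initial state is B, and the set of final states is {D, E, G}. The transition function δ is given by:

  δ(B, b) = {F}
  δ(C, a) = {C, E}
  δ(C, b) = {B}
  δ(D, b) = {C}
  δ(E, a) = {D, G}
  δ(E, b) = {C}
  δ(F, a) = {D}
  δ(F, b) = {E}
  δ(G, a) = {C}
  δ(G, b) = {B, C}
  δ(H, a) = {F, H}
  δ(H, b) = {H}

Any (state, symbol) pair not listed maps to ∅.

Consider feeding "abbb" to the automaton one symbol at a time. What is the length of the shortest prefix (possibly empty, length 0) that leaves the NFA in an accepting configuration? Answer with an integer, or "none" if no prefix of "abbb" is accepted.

none

Start in {B}.
Read 'a': {B} → ∅.
The set is empty and remains empty for the remaining 3 symbols.
No reachable set along the way intersects F.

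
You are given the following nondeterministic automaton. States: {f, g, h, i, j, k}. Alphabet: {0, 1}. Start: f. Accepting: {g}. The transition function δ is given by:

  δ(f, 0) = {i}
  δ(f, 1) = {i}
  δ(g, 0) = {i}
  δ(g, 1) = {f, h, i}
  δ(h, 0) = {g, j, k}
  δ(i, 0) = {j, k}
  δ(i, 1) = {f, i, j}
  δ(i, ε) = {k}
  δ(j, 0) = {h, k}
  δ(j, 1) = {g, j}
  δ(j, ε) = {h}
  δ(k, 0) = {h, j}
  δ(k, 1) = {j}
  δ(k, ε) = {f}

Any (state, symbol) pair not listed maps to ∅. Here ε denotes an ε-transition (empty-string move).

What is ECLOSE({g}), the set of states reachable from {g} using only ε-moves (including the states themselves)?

{g}

Begin with {g}.
No ε-moves leave this set, so the closure equals the set itself.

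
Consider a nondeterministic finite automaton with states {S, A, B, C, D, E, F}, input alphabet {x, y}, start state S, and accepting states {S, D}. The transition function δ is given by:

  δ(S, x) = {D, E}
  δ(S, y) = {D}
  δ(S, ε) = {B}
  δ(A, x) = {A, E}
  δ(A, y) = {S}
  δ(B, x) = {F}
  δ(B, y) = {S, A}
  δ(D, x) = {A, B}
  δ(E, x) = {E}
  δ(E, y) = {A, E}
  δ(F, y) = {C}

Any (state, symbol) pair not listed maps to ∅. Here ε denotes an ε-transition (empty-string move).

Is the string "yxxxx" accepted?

No

Start: ε-closure({S}) = {S, B}.
Read 'y': {S, B} → {S, A, B, D}.
Read 'x': {S, A, B, D} → {A, B, D, E, F}.
Read 'x': {A, B, D, E, F} → {A, B, E, F}.
Read 'x': {A, B, E, F} → {A, E, F}.
Read 'x': {A, E, F} → {A, E}.
The final set {A, E} contains no accepting state.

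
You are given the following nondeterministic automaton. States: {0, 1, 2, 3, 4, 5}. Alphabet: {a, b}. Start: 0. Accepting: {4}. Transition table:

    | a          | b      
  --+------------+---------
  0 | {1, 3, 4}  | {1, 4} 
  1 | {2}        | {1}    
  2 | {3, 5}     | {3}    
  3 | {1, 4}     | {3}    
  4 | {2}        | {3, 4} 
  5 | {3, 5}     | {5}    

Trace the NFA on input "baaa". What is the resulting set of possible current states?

{1, 3, 4, 5}

Start in {0}.
Read 'b': 0→{1, 4}; now {1, 4}.
Read 'a': 1→{2}, 4→{2}; now {2}.
Read 'a': 2→{3, 5}; now {3, 5}.
Read 'a': 3→{1, 4}, 5→{3, 5}; now {1, 3, 4, 5}.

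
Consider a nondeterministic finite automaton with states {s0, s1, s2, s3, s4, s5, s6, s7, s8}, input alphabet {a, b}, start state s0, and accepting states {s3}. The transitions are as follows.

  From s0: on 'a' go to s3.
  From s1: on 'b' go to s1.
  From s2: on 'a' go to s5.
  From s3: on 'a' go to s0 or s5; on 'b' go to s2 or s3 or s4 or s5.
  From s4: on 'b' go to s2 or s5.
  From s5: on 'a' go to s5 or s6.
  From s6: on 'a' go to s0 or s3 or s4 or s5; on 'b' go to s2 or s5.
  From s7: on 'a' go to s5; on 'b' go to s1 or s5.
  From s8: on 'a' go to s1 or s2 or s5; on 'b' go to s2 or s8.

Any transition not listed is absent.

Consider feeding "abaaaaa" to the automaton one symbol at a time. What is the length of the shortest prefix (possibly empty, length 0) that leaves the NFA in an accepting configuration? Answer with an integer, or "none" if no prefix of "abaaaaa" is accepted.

Start in {s0}.
Read 'a': {s0} → {s3}.
None of the earlier sets intersect F, but {s3} does.

1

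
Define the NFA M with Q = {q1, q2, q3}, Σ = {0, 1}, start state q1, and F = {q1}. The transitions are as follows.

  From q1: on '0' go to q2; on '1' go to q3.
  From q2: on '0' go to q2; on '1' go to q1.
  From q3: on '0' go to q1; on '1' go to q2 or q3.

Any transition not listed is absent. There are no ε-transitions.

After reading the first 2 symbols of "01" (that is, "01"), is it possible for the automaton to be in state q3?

No

Start in {q1}.
Read '0': q1→{q2}; now {q2}.
Read '1': q2→{q1}; now {q1}.
State q3 is not in {q1}.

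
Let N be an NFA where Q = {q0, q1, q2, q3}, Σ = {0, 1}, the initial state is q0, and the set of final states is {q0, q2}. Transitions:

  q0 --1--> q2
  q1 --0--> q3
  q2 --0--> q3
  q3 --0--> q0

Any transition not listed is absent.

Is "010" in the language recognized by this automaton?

No

Start in {q0}.
Read '0': {q0} → ∅.
The set is empty and remains empty for the remaining 2 symbols.
The final set ∅ contains no accepting state.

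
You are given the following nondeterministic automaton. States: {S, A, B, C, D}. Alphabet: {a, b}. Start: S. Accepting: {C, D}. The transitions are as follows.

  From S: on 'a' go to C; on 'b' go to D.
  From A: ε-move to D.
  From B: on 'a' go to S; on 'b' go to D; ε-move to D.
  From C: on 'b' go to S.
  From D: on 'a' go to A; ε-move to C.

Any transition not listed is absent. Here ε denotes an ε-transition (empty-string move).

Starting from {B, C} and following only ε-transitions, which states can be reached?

Begin with {B, C}.
ε-move B → D; add D.

{B, C, D}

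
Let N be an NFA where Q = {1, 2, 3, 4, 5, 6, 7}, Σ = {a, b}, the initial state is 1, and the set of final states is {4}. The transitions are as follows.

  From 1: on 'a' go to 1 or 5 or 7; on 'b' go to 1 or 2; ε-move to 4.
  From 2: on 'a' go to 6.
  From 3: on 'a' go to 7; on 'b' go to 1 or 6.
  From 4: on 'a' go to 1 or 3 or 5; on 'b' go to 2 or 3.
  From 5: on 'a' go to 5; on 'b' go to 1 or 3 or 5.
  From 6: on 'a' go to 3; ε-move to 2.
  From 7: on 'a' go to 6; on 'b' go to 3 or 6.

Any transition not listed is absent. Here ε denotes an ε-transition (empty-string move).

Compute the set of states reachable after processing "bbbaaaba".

Start: ε-closure({1}) = {1, 4}.
Read 'b': {1, 4} → {1, 2, 3, 4}.
Read 'b': {1, 2, 3, 4} → {1, 2, 3, 4, 6}.
Read 'b': {1, 2, 3, 4, 6} → {1, 2, 3, 4, 6}.
Read 'a': {1, 2, 3, 4, 6} → {1, 2, 3, 4, 5, 6, 7}.
Read 'a': {1, 2, 3, 4, 5, 6, 7} → {1, 2, 3, 4, 5, 6, 7}.
Read 'a': {1, 2, 3, 4, 5, 6, 7} → {1, 2, 3, 4, 5, 6, 7}.
Read 'b': {1, 2, 3, 4, 5, 6, 7} → {1, 2, 3, 4, 5, 6}.
Read 'a': {1, 2, 3, 4, 5, 6} → {1, 2, 3, 4, 5, 6, 7}.

{1, 2, 3, 4, 5, 6, 7}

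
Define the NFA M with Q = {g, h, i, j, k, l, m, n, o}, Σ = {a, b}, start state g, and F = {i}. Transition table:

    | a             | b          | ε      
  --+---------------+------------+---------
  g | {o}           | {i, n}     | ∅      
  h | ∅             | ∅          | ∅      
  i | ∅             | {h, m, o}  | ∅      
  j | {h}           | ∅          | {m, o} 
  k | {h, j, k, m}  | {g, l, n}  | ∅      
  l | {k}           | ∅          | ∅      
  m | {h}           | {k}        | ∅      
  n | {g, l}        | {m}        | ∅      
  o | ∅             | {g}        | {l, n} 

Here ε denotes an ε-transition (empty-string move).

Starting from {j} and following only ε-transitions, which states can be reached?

{j, l, m, n, o}

Begin with {j}.
ε-move j → m; add m.
ε-move j → o; add o.
ε-move o → l; add l.
ε-move o → n; add n.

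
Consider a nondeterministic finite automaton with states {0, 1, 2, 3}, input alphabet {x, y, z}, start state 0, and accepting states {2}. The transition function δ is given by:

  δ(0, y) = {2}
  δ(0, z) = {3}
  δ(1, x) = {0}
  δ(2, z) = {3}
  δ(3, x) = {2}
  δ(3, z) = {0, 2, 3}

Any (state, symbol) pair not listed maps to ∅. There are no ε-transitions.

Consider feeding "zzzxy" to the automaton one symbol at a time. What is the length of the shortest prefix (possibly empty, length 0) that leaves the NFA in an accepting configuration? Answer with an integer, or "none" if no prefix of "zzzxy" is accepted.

2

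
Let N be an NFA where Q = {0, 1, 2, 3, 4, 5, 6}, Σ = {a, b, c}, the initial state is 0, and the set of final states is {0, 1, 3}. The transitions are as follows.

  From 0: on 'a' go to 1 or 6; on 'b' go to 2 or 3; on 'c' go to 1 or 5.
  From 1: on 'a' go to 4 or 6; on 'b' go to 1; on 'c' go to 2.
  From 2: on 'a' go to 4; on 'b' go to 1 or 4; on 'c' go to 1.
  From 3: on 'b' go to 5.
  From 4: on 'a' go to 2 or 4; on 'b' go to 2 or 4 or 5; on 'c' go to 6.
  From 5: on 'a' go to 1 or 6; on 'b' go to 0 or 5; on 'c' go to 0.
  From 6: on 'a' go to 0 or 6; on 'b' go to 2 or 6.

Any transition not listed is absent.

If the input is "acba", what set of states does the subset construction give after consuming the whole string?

{2, 4, 6}

Start in {0}.
Read 'a': 0→{1, 6}; now {1, 6}.
Read 'c': 1→{2}, 6→∅; now {2}.
Read 'b': 2→{1, 4}; now {1, 4}.
Read 'a': 1→{4, 6}, 4→{2, 4}; now {2, 4, 6}.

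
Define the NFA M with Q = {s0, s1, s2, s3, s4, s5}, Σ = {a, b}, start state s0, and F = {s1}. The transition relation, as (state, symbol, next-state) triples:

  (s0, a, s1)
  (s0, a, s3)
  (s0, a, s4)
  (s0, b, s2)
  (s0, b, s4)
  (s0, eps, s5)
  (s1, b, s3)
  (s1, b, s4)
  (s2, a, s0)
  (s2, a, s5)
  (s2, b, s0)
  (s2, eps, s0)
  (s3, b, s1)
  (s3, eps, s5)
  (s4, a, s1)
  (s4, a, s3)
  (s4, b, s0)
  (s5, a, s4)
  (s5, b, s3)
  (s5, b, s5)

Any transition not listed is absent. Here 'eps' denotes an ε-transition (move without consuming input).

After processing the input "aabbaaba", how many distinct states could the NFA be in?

4

Start: ε-closure({s0}) = {s0, s5}.
Read 'a': s0→{s1, s3, s4}, s5→{s4}; union {s1, s3, s4}; ε-closure = {s1, s3, s4, s5}.
Read 'a': s1→∅, s3→∅, s4→{s1, s3}, s5→{s4}; union {s1, s3, s4}; ε-closure = {s1, s3, s4, s5}.
Read 'b': s1→{s3, s4}, s3→{s1}, s4→{s0}, s5→{s3, s5}; now {s0, s1, s3, s4, s5}.
Read 'b': s0→{s2, s4}, s1→{s3, s4}, s3→{s1}, s4→{s0}, s5→{s3, s5}; now {s0, s1, s2, s3, s4, s5}.
Read 'a': s0→{s1, s3, s4}, s1→∅, s2→{s0, s5}, s3→∅, s4→{s1, s3}, s5→{s4}; now {s0, s1, s3, s4, s5}.
Read 'a': s0→{s1, s3, s4}, s1→∅, s3→∅, s4→{s1, s3}, s5→{s4}; union {s1, s3, s4}; ε-closure = {s1, s3, s4, s5}.
Read 'b': s1→{s3, s4}, s3→{s1}, s4→{s0}, s5→{s3, s5}; now {s0, s1, s3, s4, s5}.
Read 'a': s0→{s1, s3, s4}, s1→∅, s3→∅, s4→{s1, s3}, s5→{s4}; union {s1, s3, s4}; ε-closure = {s1, s3, s4, s5}.
That set has 4 states.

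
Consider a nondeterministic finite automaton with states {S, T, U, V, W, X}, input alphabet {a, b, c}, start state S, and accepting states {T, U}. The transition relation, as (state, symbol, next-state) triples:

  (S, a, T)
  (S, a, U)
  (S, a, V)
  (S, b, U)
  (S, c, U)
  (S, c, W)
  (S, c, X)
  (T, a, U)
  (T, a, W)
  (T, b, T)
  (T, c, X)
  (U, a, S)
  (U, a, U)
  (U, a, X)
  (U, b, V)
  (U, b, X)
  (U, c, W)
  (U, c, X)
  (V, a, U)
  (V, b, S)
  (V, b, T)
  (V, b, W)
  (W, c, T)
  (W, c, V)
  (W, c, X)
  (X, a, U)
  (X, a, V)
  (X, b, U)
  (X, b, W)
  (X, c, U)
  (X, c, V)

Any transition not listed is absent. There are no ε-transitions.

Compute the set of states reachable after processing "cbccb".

{S, T, U, V, W, X}

Start in {S}.
Read 'c': S→{U, W, X}; now {U, W, X}.
Read 'b': U→{V, X}, W→∅, X→{U, W}; now {U, V, W, X}.
Read 'c': U→{W, X}, V→∅, W→{T, V, X}, X→{U, V}; now {T, U, V, W, X}.
Read 'c': T→{X}, U→{W, X}, V→∅, W→{T, V, X}, X→{U, V}; now {T, U, V, W, X}.
Read 'b': T→{T}, U→{V, X}, V→{S, T, W}, W→∅, X→{U, W}; now {S, T, U, V, W, X}.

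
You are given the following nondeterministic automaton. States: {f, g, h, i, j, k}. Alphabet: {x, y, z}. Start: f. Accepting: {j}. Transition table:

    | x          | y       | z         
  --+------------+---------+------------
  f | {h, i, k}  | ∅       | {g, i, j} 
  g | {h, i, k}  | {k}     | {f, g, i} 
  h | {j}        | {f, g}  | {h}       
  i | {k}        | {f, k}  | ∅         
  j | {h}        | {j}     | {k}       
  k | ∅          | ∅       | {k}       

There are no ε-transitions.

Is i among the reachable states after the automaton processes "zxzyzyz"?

Start in {f}.
Read 'z': f→{g, i, j}; now {g, i, j}.
Read 'x': g→{h, i, k}, i→{k}, j→{h}; now {h, i, k}.
Read 'z': h→{h}, i→∅, k→{k}; now {h, k}.
Read 'y': h→{f, g}, k→∅; now {f, g}.
Read 'z': f→{g, i, j}, g→{f, g, i}; now {f, g, i, j}.
Read 'y': f→∅, g→{k}, i→{f, k}, j→{j}; now {f, j, k}.
Read 'z': f→{g, i, j}, j→{k}, k→{k}; now {g, i, j, k}.
State i is in {g, i, j, k}.

Yes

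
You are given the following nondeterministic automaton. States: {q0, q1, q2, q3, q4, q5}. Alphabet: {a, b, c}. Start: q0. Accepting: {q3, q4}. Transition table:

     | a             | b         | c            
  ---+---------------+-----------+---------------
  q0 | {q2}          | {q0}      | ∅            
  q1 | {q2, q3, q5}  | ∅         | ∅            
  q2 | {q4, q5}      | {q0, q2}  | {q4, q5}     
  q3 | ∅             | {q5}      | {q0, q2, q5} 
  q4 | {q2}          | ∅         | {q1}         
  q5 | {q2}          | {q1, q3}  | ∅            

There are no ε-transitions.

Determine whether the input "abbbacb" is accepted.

Start in {q0}.
Read 'a': {q0} → {q2}.
Read 'b': {q2} → {q0, q2}.
Read 'b': {q0, q2} → {q0, q2}.
Read 'b': {q0, q2} → {q0, q2}.
Read 'a': {q0, q2} → {q2, q4, q5}.
Read 'c': {q2, q4, q5} → {q1, q4, q5}.
Read 'b': {q1, q4, q5} → {q1, q3}.
The final set {q1, q3} contains the accepting state q3.

Yes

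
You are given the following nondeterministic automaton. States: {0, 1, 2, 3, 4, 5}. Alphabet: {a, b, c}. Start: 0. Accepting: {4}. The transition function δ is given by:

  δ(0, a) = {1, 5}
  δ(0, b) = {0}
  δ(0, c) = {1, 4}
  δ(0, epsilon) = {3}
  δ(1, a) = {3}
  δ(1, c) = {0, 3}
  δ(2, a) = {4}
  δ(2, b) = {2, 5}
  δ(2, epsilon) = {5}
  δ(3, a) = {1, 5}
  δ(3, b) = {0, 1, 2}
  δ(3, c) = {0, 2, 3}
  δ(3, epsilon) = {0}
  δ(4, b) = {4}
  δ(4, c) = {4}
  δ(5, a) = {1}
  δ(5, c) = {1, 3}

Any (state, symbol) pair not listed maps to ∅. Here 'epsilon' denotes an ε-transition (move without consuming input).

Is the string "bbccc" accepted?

Start: ε-closure({0}) = {0, 3}.
Read 'b': 0→{0}, 3→{0, 1, 2}; union {0, 1, 2}; ε-closure = {0, 1, 2, 3, 5}.
Read 'b': 0→{0}, 1→∅, 2→{2, 5}, 3→{0, 1, 2}, 5→∅; union {0, 1, 2, 5}; ε-closure = {0, 1, 2, 3, 5}.
Read 'c': 0→{1, 4}, 1→{0, 3}, 2→∅, 3→{0, 2, 3}, 5→{1, 3}; union {0, 1, 2, 3, 4}; ε-closure = {0, 1, 2, 3, 4, 5}.
Read 'c': 0→{1, 4}, 1→{0, 3}, 2→∅, 3→{0, 2, 3}, 4→{4}, 5→{1, 3}; union {0, 1, 2, 3, 4}; ε-closure = {0, 1, 2, 3, 4, 5}.
Read 'c': 0→{1, 4}, 1→{0, 3}, 2→∅, 3→{0, 2, 3}, 4→{4}, 5→{1, 3}; union {0, 1, 2, 3, 4}; ε-closure = {0, 1, 2, 3, 4, 5}.
The final set {0, 1, 2, 3, 4, 5} contains the accepting state 4.

Yes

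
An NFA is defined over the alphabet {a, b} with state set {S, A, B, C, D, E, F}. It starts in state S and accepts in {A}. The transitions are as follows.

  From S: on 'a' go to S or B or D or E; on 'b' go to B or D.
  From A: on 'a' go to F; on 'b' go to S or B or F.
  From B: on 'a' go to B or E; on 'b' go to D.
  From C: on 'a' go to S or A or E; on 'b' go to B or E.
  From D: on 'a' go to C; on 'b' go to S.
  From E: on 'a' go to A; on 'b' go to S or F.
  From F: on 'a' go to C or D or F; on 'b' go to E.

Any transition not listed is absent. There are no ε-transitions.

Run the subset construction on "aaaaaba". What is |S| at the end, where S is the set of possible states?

7

Start in {S}.
Read 'a': {S} → {S, B, D, E}.
Read 'a': {S, B, D, E} → {S, A, B, C, D, E}.
Read 'a': {S, A, B, C, D, E} → {S, A, B, C, D, E, F}.
Read 'a': {S, A, B, C, D, E, F} → {S, A, B, C, D, E, F}.
Read 'a': {S, A, B, C, D, E, F} → {S, A, B, C, D, E, F}.
Read 'b': {S, A, B, C, D, E, F} → {S, B, D, E, F}.
Read 'a': {S, B, D, E, F} → {S, A, B, C, D, E, F}.
That set has 7 states.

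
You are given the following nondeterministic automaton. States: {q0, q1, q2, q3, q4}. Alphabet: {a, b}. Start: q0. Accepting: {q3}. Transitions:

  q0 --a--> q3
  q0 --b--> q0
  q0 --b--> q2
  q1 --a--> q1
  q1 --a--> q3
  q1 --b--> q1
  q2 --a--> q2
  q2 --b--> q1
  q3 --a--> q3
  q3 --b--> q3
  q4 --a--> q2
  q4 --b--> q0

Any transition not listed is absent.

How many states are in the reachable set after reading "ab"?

1

Start in {q0}.
Read 'a': q0→{q3}; now {q3}.
Read 'b': q3→{q3}; now {q3}.
That set has 1 state.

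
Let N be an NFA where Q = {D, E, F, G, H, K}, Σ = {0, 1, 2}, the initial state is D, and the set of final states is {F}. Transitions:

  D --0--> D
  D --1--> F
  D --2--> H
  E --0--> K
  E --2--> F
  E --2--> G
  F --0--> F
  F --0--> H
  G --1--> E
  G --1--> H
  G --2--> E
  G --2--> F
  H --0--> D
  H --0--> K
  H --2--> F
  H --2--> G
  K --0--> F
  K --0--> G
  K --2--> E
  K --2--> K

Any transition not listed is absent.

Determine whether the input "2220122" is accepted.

No

Start in {D}.
Read '2': {D} → {H}.
Read '2': {H} → {F, G}.
Read '2': {F, G} → {E, F}.
Read '0': {E, F} → {F, H, K}.
Read '1': {F, H, K} → ∅.
The set is empty and remains empty for the remaining 2 symbols.
The final set ∅ contains no accepting state.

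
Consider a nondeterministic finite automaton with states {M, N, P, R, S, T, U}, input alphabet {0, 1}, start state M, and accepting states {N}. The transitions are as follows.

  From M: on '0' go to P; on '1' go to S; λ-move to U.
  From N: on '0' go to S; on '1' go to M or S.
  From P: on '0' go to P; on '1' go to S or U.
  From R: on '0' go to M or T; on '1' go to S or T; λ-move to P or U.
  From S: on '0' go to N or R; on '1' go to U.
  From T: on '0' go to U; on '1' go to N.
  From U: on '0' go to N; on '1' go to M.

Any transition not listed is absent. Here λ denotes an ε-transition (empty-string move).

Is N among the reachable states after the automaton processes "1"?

No

Start: ε-closure({M}) = {M, U}.
Read '1': M→{S}, U→{M}; union {M, S}; ε-closure = {M, S, U}.
State N is not in {M, S, U}.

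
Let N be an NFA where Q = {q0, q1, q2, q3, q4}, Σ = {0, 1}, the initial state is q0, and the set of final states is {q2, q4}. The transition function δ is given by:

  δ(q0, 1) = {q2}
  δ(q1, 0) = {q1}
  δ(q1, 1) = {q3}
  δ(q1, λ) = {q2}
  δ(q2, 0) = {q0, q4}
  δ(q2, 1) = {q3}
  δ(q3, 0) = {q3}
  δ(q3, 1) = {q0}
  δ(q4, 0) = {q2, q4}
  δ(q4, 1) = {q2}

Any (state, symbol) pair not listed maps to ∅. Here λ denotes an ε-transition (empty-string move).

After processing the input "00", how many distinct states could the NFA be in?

0

Start in {q0}.
Read '0': q0→∅; now ∅.
The set is empty and remains empty for the remaining 1 symbol.
That set has 0 states.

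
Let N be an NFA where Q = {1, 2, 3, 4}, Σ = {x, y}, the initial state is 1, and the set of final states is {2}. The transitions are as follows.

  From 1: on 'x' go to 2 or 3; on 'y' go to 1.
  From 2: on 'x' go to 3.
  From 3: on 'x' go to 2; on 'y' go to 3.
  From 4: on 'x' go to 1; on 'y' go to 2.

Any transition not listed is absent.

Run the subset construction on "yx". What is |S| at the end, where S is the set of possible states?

2

Start in {1}.
Read 'y': 1→{1}; now {1}.
Read 'x': 1→{2, 3}; now {2, 3}.
That set has 2 states.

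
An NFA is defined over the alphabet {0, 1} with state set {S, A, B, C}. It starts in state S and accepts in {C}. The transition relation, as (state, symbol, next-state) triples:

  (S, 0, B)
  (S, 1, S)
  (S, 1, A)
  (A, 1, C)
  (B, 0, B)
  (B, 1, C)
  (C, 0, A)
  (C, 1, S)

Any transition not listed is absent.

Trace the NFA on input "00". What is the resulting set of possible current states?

Start in {S}.
Read '0': S→{B}; now {B}.
Read '0': B→{B}; now {B}.

{B}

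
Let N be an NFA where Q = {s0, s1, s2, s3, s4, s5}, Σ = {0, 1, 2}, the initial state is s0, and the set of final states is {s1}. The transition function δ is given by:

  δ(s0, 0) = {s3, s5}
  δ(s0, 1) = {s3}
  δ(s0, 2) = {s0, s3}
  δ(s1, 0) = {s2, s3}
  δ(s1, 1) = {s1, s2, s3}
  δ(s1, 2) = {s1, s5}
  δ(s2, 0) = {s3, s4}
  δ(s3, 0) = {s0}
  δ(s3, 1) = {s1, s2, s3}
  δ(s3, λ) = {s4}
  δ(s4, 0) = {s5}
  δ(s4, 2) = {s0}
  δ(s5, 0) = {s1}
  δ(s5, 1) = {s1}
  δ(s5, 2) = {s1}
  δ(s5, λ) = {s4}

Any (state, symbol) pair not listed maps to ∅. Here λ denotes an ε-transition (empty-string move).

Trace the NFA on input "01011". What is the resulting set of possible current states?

Start in {s0}.
Read '0': s0→{s3, s5}; union {s3, s5}; ε-closure = {s3, s4, s5}.
Read '1': s3→{s1, s2, s3}, s4→∅, s5→{s1}; union {s1, s2, s3}; ε-closure = {s1, s2, s3, s4}.
Read '0': s1→{s2, s3}, s2→{s3, s4}, s3→{s0}, s4→{s5}; now {s0, s2, s3, s4, s5}.
Read '1': s0→{s3}, s2→∅, s3→{s1, s2, s3}, s4→∅, s5→{s1}; union {s1, s2, s3}; ε-closure = {s1, s2, s3, s4}.
Read '1': s1→{s1, s2, s3}, s2→∅, s3→{s1, s2, s3}, s4→∅; union {s1, s2, s3}; ε-closure = {s1, s2, s3, s4}.

{s1, s2, s3, s4}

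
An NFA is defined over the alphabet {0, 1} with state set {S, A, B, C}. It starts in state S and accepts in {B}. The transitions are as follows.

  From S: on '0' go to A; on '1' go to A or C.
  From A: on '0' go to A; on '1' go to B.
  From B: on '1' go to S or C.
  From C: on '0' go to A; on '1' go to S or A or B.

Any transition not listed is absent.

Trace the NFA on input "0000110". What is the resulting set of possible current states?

{A}

Start in {S}.
Read '0': {S} → {A}.
Read '0': {A} → {A}.
Read '0': {A} → {A}.
Read '0': {A} → {A}.
Read '1': {A} → {B}.
Read '1': {B} → {S, C}.
Read '0': {S, C} → {A}.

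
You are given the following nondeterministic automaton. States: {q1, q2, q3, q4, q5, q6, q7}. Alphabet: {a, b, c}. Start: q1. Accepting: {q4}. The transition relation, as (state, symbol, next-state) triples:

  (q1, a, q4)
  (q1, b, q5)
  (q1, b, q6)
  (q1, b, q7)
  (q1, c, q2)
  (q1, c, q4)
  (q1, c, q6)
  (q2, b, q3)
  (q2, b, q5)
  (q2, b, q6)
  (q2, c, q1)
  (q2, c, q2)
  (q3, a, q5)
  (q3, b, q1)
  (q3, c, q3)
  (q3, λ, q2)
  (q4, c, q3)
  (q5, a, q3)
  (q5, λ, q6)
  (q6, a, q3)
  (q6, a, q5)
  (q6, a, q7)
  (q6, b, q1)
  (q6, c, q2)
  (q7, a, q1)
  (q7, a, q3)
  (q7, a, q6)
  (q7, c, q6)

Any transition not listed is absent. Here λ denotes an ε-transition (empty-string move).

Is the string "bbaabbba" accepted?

No

Start in {q1}.
Read 'b': {q1} → {q5, q6, q7}.
Read 'b': {q5, q6, q7} → {q1}.
Read 'a': {q1} → {q4}.
Read 'a': {q4} → ∅.
The set is empty and remains empty for the remaining 4 symbols.
The final set ∅ contains no accepting state.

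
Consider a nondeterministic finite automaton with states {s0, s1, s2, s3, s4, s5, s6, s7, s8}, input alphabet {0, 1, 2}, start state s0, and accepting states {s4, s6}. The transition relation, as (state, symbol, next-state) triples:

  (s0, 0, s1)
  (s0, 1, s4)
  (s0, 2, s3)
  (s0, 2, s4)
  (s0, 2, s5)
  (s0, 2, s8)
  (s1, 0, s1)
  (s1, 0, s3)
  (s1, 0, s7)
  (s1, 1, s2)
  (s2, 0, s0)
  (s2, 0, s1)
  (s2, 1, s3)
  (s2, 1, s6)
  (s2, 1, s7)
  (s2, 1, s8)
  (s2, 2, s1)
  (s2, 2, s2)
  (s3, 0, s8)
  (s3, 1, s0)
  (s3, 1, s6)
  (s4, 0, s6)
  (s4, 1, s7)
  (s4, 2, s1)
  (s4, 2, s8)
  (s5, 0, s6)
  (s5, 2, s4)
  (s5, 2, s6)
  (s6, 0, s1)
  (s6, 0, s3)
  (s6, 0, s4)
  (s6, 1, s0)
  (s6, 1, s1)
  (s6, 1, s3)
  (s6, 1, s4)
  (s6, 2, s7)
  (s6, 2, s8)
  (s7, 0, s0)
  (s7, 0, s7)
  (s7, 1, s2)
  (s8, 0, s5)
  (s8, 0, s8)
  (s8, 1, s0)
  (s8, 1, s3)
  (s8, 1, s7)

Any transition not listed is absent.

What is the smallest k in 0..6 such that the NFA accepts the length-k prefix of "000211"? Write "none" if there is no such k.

4

Start in {s0}.
Read '0': s0→{s1}; now {s1}.
Read '0': s1→{s1, s3, s7}; now {s1, s3, s7}.
Read '0': s1→{s1, s3, s7}, s3→{s8}, s7→{s0, s7}; now {s0, s1, s3, s7, s8}.
Read '2': s0→{s3, s4, s5, s8}, s1→∅, s3→∅, s7→∅, s8→∅; now {s3, s4, s5, s8}.
None of the earlier sets intersect F, but {s3, s4, s5, s8} does.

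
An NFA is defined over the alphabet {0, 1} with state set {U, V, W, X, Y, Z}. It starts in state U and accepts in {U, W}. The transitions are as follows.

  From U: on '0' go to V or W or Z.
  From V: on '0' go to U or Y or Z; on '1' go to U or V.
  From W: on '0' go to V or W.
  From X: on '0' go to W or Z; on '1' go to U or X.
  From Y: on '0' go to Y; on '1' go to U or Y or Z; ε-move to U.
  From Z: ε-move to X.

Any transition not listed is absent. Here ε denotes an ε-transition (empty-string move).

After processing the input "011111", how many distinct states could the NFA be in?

3

Start in {U}.
Read '0': {U} → {V, W, X, Z}.
Read '1': {V, W, X, Z} → {U, V, X}.
Read '1': {U, V, X} → {U, V, X}.
Read '1': {U, V, X} → {U, V, X}.
Read '1': {U, V, X} → {U, V, X}.
Read '1': {U, V, X} → {U, V, X}.
That set has 3 states.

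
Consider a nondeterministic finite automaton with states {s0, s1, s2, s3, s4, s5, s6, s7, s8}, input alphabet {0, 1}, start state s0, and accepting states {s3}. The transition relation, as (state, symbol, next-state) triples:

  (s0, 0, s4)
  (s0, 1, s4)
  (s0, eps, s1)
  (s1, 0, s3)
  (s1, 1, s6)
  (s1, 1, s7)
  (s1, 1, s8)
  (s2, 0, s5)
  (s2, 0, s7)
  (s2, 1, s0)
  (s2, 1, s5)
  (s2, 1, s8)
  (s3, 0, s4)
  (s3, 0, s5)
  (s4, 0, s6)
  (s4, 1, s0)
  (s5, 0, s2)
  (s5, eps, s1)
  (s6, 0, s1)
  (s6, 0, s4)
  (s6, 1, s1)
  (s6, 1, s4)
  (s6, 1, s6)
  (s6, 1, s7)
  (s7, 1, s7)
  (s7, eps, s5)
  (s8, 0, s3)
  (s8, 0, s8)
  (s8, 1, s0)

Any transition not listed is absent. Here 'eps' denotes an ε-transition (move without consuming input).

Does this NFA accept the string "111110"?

Yes

Start: ε-closure({s0}) = {s0, s1}.
Read '1': {s0, s1} → {s1, s4, s5, s6, s7, s8}.
Read '1': {s1, s4, s5, s6, s7, s8} → {s0, s1, s4, s5, s6, s7, s8}.
Read '1': {s0, s1, s4, s5, s6, s7, s8} → {s0, s1, s4, s5, s6, s7, s8}.
Read '1': {s0, s1, s4, s5, s6, s7, s8} → {s0, s1, s4, s5, s6, s7, s8}.
Read '1': {s0, s1, s4, s5, s6, s7, s8} → {s0, s1, s4, s5, s6, s7, s8}.
Read '0': {s0, s1, s4, s5, s6, s7, s8} → {s1, s2, s3, s4, s6, s8}.
The final set {s1, s2, s3, s4, s6, s8} contains the accepting state s3.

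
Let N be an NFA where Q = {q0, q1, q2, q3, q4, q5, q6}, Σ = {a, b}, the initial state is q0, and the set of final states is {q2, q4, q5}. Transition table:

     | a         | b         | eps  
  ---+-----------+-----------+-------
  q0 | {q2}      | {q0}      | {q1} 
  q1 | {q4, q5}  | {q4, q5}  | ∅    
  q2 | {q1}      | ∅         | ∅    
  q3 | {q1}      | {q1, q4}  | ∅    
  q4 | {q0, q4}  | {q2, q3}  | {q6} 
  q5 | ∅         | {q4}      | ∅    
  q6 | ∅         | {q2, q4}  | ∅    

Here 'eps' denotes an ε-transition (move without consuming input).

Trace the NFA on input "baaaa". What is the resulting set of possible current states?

{q0, q1, q2, q4, q5, q6}

Start: ε-closure({q0}) = {q0, q1}.
Read 'b': q0→{q0}, q1→{q4, q5}; union {q0, q4, q5}; ε-closure = {q0, q1, q4, q5, q6}.
Read 'a': q0→{q2}, q1→{q4, q5}, q4→{q0, q4}, q5→∅, q6→∅; union {q0, q2, q4, q5}; ε-closure = {q0, q1, q2, q4, q5, q6}.
Read 'a': q0→{q2}, q1→{q4, q5}, q2→{q1}, q4→{q0, q4}, q5→∅, q6→∅; union {q0, q1, q2, q4, q5}; ε-closure = {q0, q1, q2, q4, q5, q6}.
Read 'a': q0→{q2}, q1→{q4, q5}, q2→{q1}, q4→{q0, q4}, q5→∅, q6→∅; union {q0, q1, q2, q4, q5}; ε-closure = {q0, q1, q2, q4, q5, q6}.
Read 'a': q0→{q2}, q1→{q4, q5}, q2→{q1}, q4→{q0, q4}, q5→∅, q6→∅; union {q0, q1, q2, q4, q5}; ε-closure = {q0, q1, q2, q4, q5, q6}.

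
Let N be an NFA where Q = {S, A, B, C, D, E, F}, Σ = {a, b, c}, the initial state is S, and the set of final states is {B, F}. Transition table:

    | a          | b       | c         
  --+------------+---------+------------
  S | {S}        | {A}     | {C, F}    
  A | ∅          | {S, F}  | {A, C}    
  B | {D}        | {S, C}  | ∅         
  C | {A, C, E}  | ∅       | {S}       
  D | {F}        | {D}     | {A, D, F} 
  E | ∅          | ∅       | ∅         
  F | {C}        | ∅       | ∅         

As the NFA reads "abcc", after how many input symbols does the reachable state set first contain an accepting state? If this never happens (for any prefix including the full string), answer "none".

Start in {S}.
Read 'a': S→{S}; now {S}.
Read 'b': S→{A}; now {A}.
Read 'c': A→{A, C}; now {A, C}.
Read 'c': A→{A, C}, C→{S}; now {S, A, C}.
No reachable set along the way intersects F.

none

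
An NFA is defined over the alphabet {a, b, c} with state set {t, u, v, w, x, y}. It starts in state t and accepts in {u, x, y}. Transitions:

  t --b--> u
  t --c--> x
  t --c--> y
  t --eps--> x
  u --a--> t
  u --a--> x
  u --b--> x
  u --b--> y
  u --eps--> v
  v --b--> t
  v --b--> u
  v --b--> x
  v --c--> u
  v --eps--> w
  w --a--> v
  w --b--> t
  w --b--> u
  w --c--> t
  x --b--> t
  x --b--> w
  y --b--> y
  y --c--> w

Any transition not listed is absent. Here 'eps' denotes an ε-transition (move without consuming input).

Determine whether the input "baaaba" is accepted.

Start: ε-closure({t}) = {t, x}.
Read 'b': t→{u}, x→{t, w}; union {t, u, w}; ε-closure = {t, u, v, w, x}.
Read 'a': t→∅, u→{t, x}, v→∅, w→{v}, x→∅; union {t, v, x}; ε-closure = {t, v, w, x}.
Read 'a': t→∅, v→∅, w→{v}, x→∅; union {v}; ε-closure = {v, w}.
Read 'a': v→∅, w→{v}; union {v}; ε-closure = {v, w}.
Read 'b': v→{t, u, x}, w→{t, u}; union {t, u, x}; ε-closure = {t, u, v, w, x}.
Read 'a': t→∅, u→{t, x}, v→∅, w→{v}, x→∅; union {t, v, x}; ε-closure = {t, v, w, x}.
The final set {t, v, w, x} contains the accepting state x.

Yes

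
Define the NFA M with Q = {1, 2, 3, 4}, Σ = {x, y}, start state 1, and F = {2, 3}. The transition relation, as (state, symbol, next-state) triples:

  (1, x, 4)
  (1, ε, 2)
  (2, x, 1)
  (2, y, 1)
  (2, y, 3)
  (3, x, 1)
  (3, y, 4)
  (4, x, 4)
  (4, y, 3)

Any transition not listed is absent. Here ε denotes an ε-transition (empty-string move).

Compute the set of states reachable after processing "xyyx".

Start: ε-closure({1}) = {1, 2}.
Read 'x': {1, 2} → {1, 2, 4}.
Read 'y': {1, 2, 4} → {1, 2, 3}.
Read 'y': {1, 2, 3} → {1, 2, 3, 4}.
Read 'x': {1, 2, 3, 4} → {1, 2, 4}.

{1, 2, 4}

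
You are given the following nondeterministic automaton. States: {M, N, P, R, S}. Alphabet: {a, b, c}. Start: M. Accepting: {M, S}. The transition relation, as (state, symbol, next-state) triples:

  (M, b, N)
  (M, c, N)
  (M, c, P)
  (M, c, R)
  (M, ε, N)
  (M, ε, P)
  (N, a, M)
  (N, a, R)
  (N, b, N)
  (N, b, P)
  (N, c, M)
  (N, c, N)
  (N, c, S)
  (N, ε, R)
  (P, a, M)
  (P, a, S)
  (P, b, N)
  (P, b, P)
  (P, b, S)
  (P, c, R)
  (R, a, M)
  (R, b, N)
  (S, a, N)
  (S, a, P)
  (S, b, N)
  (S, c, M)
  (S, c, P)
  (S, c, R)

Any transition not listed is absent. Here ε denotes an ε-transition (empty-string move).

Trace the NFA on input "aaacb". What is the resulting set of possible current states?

{N, P, R, S}

Start: ε-closure({M}) = {M, N, P, R}.
Read 'a': {M, N, P, R} → {M, N, P, R, S}.
Read 'a': {M, N, P, R, S} → {M, N, P, R, S}.
Read 'a': {M, N, P, R, S} → {M, N, P, R, S}.
Read 'c': {M, N, P, R, S} → {M, N, P, R, S}.
Read 'b': {M, N, P, R, S} → {N, P, R, S}.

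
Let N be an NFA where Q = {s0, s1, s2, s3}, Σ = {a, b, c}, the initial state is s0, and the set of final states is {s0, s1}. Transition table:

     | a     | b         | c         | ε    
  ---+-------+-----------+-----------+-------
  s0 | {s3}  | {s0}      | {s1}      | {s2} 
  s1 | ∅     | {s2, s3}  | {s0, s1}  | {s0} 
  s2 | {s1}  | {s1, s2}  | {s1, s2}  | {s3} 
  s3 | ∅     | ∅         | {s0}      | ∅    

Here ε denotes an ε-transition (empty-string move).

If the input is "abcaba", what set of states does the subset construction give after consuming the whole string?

Start: ε-closure({s0}) = {s0, s2, s3}.
Read 'a': {s0, s2, s3} → {s0, s1, s2, s3}.
Read 'b': {s0, s1, s2, s3} → {s0, s1, s2, s3}.
Read 'c': {s0, s1, s2, s3} → {s0, s1, s2, s3}.
Read 'a': {s0, s1, s2, s3} → {s0, s1, s2, s3}.
Read 'b': {s0, s1, s2, s3} → {s0, s1, s2, s3}.
Read 'a': {s0, s1, s2, s3} → {s0, s1, s2, s3}.

{s0, s1, s2, s3}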